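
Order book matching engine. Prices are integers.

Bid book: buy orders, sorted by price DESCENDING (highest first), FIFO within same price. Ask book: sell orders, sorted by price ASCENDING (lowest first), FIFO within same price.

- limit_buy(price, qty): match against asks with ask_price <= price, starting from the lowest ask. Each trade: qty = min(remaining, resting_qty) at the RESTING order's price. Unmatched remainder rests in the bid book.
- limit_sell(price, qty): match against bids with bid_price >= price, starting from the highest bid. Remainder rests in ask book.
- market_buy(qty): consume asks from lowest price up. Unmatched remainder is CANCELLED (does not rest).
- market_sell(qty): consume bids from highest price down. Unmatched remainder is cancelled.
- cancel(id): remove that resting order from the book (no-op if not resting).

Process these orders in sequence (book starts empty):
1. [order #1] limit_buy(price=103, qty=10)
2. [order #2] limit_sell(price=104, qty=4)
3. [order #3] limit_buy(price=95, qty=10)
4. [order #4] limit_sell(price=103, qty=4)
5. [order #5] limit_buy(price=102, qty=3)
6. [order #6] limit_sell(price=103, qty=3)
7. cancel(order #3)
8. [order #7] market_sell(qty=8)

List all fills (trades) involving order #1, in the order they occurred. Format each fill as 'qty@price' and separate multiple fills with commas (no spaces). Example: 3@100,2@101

Answer: 4@103,3@103,3@103

Derivation:
After op 1 [order #1] limit_buy(price=103, qty=10): fills=none; bids=[#1:10@103] asks=[-]
After op 2 [order #2] limit_sell(price=104, qty=4): fills=none; bids=[#1:10@103] asks=[#2:4@104]
After op 3 [order #3] limit_buy(price=95, qty=10): fills=none; bids=[#1:10@103 #3:10@95] asks=[#2:4@104]
After op 4 [order #4] limit_sell(price=103, qty=4): fills=#1x#4:4@103; bids=[#1:6@103 #3:10@95] asks=[#2:4@104]
After op 5 [order #5] limit_buy(price=102, qty=3): fills=none; bids=[#1:6@103 #5:3@102 #3:10@95] asks=[#2:4@104]
After op 6 [order #6] limit_sell(price=103, qty=3): fills=#1x#6:3@103; bids=[#1:3@103 #5:3@102 #3:10@95] asks=[#2:4@104]
After op 7 cancel(order #3): fills=none; bids=[#1:3@103 #5:3@102] asks=[#2:4@104]
After op 8 [order #7] market_sell(qty=8): fills=#1x#7:3@103 #5x#7:3@102; bids=[-] asks=[#2:4@104]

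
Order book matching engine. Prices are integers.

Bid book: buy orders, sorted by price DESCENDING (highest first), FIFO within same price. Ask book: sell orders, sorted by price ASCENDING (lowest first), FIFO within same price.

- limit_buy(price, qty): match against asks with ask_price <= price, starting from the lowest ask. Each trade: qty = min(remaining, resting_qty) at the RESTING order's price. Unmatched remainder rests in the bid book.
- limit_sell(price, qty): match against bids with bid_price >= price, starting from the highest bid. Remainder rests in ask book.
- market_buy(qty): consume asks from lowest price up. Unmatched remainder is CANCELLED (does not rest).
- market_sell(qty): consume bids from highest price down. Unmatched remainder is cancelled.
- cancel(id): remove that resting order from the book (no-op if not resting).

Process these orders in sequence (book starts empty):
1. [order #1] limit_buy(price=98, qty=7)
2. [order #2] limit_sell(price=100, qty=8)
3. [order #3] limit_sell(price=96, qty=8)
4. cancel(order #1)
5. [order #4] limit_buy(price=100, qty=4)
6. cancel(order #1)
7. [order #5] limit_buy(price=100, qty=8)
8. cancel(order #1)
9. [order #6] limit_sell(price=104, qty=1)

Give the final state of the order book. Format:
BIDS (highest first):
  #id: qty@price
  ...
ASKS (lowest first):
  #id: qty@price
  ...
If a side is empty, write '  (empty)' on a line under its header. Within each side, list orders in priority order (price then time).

After op 1 [order #1] limit_buy(price=98, qty=7): fills=none; bids=[#1:7@98] asks=[-]
After op 2 [order #2] limit_sell(price=100, qty=8): fills=none; bids=[#1:7@98] asks=[#2:8@100]
After op 3 [order #3] limit_sell(price=96, qty=8): fills=#1x#3:7@98; bids=[-] asks=[#3:1@96 #2:8@100]
After op 4 cancel(order #1): fills=none; bids=[-] asks=[#3:1@96 #2:8@100]
After op 5 [order #4] limit_buy(price=100, qty=4): fills=#4x#3:1@96 #4x#2:3@100; bids=[-] asks=[#2:5@100]
After op 6 cancel(order #1): fills=none; bids=[-] asks=[#2:5@100]
After op 7 [order #5] limit_buy(price=100, qty=8): fills=#5x#2:5@100; bids=[#5:3@100] asks=[-]
After op 8 cancel(order #1): fills=none; bids=[#5:3@100] asks=[-]
After op 9 [order #6] limit_sell(price=104, qty=1): fills=none; bids=[#5:3@100] asks=[#6:1@104]

Answer: BIDS (highest first):
  #5: 3@100
ASKS (lowest first):
  #6: 1@104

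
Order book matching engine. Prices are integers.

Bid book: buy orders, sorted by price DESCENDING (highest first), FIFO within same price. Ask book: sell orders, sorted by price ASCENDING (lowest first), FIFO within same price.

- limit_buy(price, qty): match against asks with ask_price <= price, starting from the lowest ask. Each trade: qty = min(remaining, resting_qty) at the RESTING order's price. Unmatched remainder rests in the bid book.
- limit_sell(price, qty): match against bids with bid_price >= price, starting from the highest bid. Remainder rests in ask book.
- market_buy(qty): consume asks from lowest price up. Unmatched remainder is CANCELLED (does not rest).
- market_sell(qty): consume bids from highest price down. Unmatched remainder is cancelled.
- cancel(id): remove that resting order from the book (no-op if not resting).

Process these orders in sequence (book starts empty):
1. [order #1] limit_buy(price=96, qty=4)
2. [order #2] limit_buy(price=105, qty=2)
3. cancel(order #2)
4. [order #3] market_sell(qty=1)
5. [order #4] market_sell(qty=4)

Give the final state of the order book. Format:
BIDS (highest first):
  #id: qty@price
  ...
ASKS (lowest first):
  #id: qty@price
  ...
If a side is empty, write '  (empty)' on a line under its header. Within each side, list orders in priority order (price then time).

After op 1 [order #1] limit_buy(price=96, qty=4): fills=none; bids=[#1:4@96] asks=[-]
After op 2 [order #2] limit_buy(price=105, qty=2): fills=none; bids=[#2:2@105 #1:4@96] asks=[-]
After op 3 cancel(order #2): fills=none; bids=[#1:4@96] asks=[-]
After op 4 [order #3] market_sell(qty=1): fills=#1x#3:1@96; bids=[#1:3@96] asks=[-]
After op 5 [order #4] market_sell(qty=4): fills=#1x#4:3@96; bids=[-] asks=[-]

Answer: BIDS (highest first):
  (empty)
ASKS (lowest first):
  (empty)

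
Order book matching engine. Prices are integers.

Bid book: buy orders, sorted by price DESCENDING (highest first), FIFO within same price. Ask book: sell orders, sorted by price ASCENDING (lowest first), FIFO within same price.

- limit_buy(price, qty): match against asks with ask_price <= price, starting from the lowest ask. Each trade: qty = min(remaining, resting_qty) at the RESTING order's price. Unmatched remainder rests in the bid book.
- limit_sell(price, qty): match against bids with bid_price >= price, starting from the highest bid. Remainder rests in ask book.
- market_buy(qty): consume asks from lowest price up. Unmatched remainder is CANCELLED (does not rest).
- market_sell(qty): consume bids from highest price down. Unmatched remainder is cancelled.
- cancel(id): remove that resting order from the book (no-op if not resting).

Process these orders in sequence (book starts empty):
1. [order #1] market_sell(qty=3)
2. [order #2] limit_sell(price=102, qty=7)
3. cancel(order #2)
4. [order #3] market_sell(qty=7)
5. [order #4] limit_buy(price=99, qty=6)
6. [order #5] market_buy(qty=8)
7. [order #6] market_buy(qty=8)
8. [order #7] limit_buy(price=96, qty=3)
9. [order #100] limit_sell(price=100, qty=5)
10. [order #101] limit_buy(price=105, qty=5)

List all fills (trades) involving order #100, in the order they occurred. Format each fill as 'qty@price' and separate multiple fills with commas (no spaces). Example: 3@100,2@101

Answer: 5@100

Derivation:
After op 1 [order #1] market_sell(qty=3): fills=none; bids=[-] asks=[-]
After op 2 [order #2] limit_sell(price=102, qty=7): fills=none; bids=[-] asks=[#2:7@102]
After op 3 cancel(order #2): fills=none; bids=[-] asks=[-]
After op 4 [order #3] market_sell(qty=7): fills=none; bids=[-] asks=[-]
After op 5 [order #4] limit_buy(price=99, qty=6): fills=none; bids=[#4:6@99] asks=[-]
After op 6 [order #5] market_buy(qty=8): fills=none; bids=[#4:6@99] asks=[-]
After op 7 [order #6] market_buy(qty=8): fills=none; bids=[#4:6@99] asks=[-]
After op 8 [order #7] limit_buy(price=96, qty=3): fills=none; bids=[#4:6@99 #7:3@96] asks=[-]
After op 9 [order #100] limit_sell(price=100, qty=5): fills=none; bids=[#4:6@99 #7:3@96] asks=[#100:5@100]
After op 10 [order #101] limit_buy(price=105, qty=5): fills=#101x#100:5@100; bids=[#4:6@99 #7:3@96] asks=[-]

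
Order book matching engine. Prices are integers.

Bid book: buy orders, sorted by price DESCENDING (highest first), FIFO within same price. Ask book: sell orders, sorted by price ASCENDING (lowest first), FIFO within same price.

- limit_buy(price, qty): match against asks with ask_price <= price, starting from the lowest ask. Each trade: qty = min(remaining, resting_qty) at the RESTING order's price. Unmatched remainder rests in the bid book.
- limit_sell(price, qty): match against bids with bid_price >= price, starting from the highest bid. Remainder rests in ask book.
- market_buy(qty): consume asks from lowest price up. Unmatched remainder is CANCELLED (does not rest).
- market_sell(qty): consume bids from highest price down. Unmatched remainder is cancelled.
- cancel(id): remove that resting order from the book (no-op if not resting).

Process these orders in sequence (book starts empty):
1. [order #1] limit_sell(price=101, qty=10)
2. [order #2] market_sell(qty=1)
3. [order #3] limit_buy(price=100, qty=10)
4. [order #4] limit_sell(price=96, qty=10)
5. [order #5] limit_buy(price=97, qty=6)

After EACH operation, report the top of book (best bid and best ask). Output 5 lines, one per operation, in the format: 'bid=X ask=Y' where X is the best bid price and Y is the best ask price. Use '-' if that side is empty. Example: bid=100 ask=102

After op 1 [order #1] limit_sell(price=101, qty=10): fills=none; bids=[-] asks=[#1:10@101]
After op 2 [order #2] market_sell(qty=1): fills=none; bids=[-] asks=[#1:10@101]
After op 3 [order #3] limit_buy(price=100, qty=10): fills=none; bids=[#3:10@100] asks=[#1:10@101]
After op 4 [order #4] limit_sell(price=96, qty=10): fills=#3x#4:10@100; bids=[-] asks=[#1:10@101]
After op 5 [order #5] limit_buy(price=97, qty=6): fills=none; bids=[#5:6@97] asks=[#1:10@101]

Answer: bid=- ask=101
bid=- ask=101
bid=100 ask=101
bid=- ask=101
bid=97 ask=101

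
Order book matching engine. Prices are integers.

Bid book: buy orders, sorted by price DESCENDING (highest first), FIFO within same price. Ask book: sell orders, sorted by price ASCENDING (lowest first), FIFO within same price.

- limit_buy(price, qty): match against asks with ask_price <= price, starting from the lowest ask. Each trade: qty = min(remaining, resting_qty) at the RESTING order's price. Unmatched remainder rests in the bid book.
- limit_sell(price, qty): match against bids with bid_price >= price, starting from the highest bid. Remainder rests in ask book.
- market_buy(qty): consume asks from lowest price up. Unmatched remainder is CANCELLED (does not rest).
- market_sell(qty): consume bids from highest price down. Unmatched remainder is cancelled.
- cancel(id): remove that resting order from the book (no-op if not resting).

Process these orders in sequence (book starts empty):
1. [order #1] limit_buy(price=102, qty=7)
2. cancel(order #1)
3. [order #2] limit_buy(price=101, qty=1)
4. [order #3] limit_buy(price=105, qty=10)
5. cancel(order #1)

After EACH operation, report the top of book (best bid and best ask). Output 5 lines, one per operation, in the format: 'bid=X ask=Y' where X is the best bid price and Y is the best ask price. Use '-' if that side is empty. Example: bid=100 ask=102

Answer: bid=102 ask=-
bid=- ask=-
bid=101 ask=-
bid=105 ask=-
bid=105 ask=-

Derivation:
After op 1 [order #1] limit_buy(price=102, qty=7): fills=none; bids=[#1:7@102] asks=[-]
After op 2 cancel(order #1): fills=none; bids=[-] asks=[-]
After op 3 [order #2] limit_buy(price=101, qty=1): fills=none; bids=[#2:1@101] asks=[-]
After op 4 [order #3] limit_buy(price=105, qty=10): fills=none; bids=[#3:10@105 #2:1@101] asks=[-]
After op 5 cancel(order #1): fills=none; bids=[#3:10@105 #2:1@101] asks=[-]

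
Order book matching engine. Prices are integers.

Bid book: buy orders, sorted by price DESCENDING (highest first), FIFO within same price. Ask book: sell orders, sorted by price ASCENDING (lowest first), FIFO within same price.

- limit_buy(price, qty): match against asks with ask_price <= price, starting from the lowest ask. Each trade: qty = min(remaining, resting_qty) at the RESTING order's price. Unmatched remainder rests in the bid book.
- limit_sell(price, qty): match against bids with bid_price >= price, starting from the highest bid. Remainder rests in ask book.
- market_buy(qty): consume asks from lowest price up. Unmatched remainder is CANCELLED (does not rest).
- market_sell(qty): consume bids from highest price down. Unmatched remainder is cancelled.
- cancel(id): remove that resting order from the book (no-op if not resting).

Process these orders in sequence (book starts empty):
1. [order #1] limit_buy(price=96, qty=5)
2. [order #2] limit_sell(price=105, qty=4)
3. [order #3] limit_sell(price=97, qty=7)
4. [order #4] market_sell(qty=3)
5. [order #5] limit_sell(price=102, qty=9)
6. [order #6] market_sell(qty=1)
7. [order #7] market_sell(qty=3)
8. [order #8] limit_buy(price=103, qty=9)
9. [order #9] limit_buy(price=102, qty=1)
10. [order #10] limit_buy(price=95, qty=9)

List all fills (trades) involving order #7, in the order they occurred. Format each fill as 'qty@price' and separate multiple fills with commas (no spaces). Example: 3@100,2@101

After op 1 [order #1] limit_buy(price=96, qty=5): fills=none; bids=[#1:5@96] asks=[-]
After op 2 [order #2] limit_sell(price=105, qty=4): fills=none; bids=[#1:5@96] asks=[#2:4@105]
After op 3 [order #3] limit_sell(price=97, qty=7): fills=none; bids=[#1:5@96] asks=[#3:7@97 #2:4@105]
After op 4 [order #4] market_sell(qty=3): fills=#1x#4:3@96; bids=[#1:2@96] asks=[#3:7@97 #2:4@105]
After op 5 [order #5] limit_sell(price=102, qty=9): fills=none; bids=[#1:2@96] asks=[#3:7@97 #5:9@102 #2:4@105]
After op 6 [order #6] market_sell(qty=1): fills=#1x#6:1@96; bids=[#1:1@96] asks=[#3:7@97 #5:9@102 #2:4@105]
After op 7 [order #7] market_sell(qty=3): fills=#1x#7:1@96; bids=[-] asks=[#3:7@97 #5:9@102 #2:4@105]
After op 8 [order #8] limit_buy(price=103, qty=9): fills=#8x#3:7@97 #8x#5:2@102; bids=[-] asks=[#5:7@102 #2:4@105]
After op 9 [order #9] limit_buy(price=102, qty=1): fills=#9x#5:1@102; bids=[-] asks=[#5:6@102 #2:4@105]
After op 10 [order #10] limit_buy(price=95, qty=9): fills=none; bids=[#10:9@95] asks=[#5:6@102 #2:4@105]

Answer: 1@96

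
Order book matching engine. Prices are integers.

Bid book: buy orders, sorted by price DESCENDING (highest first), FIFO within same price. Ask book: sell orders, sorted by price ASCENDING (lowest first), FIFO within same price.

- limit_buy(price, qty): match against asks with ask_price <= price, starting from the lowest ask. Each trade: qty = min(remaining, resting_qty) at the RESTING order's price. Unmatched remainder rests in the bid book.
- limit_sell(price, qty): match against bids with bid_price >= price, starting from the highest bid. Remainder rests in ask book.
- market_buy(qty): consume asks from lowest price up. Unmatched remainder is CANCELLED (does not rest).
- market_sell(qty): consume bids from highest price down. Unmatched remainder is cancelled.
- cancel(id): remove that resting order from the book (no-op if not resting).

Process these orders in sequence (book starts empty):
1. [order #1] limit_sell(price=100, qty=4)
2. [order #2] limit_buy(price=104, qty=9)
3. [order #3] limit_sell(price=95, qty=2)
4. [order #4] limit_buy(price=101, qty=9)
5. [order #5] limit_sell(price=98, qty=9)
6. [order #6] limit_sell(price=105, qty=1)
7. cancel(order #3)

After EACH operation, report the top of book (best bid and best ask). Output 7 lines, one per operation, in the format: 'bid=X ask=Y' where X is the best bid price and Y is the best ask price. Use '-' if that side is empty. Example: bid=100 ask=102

After op 1 [order #1] limit_sell(price=100, qty=4): fills=none; bids=[-] asks=[#1:4@100]
After op 2 [order #2] limit_buy(price=104, qty=9): fills=#2x#1:4@100; bids=[#2:5@104] asks=[-]
After op 3 [order #3] limit_sell(price=95, qty=2): fills=#2x#3:2@104; bids=[#2:3@104] asks=[-]
After op 4 [order #4] limit_buy(price=101, qty=9): fills=none; bids=[#2:3@104 #4:9@101] asks=[-]
After op 5 [order #5] limit_sell(price=98, qty=9): fills=#2x#5:3@104 #4x#5:6@101; bids=[#4:3@101] asks=[-]
After op 6 [order #6] limit_sell(price=105, qty=1): fills=none; bids=[#4:3@101] asks=[#6:1@105]
After op 7 cancel(order #3): fills=none; bids=[#4:3@101] asks=[#6:1@105]

Answer: bid=- ask=100
bid=104 ask=-
bid=104 ask=-
bid=104 ask=-
bid=101 ask=-
bid=101 ask=105
bid=101 ask=105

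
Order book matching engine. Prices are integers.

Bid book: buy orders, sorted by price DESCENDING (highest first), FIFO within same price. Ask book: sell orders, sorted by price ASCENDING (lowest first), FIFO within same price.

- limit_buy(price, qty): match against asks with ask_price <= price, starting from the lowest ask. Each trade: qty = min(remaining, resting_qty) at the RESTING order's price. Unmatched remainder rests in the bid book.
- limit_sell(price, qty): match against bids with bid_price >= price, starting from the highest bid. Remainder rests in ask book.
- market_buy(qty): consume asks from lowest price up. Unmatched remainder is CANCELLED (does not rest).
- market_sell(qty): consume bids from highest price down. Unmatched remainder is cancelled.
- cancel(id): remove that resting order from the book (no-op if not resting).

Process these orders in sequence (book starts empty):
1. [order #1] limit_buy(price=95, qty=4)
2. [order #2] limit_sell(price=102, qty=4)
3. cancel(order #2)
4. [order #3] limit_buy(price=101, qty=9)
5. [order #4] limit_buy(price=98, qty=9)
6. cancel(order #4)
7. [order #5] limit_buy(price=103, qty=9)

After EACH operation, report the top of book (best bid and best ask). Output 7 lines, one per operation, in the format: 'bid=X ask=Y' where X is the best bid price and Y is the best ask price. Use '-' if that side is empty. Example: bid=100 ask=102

Answer: bid=95 ask=-
bid=95 ask=102
bid=95 ask=-
bid=101 ask=-
bid=101 ask=-
bid=101 ask=-
bid=103 ask=-

Derivation:
After op 1 [order #1] limit_buy(price=95, qty=4): fills=none; bids=[#1:4@95] asks=[-]
After op 2 [order #2] limit_sell(price=102, qty=4): fills=none; bids=[#1:4@95] asks=[#2:4@102]
After op 3 cancel(order #2): fills=none; bids=[#1:4@95] asks=[-]
After op 4 [order #3] limit_buy(price=101, qty=9): fills=none; bids=[#3:9@101 #1:4@95] asks=[-]
After op 5 [order #4] limit_buy(price=98, qty=9): fills=none; bids=[#3:9@101 #4:9@98 #1:4@95] asks=[-]
After op 6 cancel(order #4): fills=none; bids=[#3:9@101 #1:4@95] asks=[-]
After op 7 [order #5] limit_buy(price=103, qty=9): fills=none; bids=[#5:9@103 #3:9@101 #1:4@95] asks=[-]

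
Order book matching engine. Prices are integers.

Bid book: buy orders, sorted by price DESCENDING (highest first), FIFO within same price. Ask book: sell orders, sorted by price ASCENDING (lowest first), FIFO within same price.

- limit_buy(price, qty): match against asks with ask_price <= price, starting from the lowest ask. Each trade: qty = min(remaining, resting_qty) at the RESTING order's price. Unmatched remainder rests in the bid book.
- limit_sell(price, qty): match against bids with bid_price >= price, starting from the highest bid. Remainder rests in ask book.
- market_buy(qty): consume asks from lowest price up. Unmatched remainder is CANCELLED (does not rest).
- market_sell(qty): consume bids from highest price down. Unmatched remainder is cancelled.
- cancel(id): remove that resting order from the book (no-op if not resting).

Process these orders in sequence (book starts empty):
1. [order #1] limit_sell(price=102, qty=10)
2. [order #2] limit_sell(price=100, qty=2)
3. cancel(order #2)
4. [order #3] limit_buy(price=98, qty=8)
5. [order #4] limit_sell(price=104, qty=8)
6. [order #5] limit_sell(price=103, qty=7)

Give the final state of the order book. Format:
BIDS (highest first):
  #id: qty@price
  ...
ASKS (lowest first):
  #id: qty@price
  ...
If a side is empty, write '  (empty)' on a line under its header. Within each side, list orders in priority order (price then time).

After op 1 [order #1] limit_sell(price=102, qty=10): fills=none; bids=[-] asks=[#1:10@102]
After op 2 [order #2] limit_sell(price=100, qty=2): fills=none; bids=[-] asks=[#2:2@100 #1:10@102]
After op 3 cancel(order #2): fills=none; bids=[-] asks=[#1:10@102]
After op 4 [order #3] limit_buy(price=98, qty=8): fills=none; bids=[#3:8@98] asks=[#1:10@102]
After op 5 [order #4] limit_sell(price=104, qty=8): fills=none; bids=[#3:8@98] asks=[#1:10@102 #4:8@104]
After op 6 [order #5] limit_sell(price=103, qty=7): fills=none; bids=[#3:8@98] asks=[#1:10@102 #5:7@103 #4:8@104]

Answer: BIDS (highest first):
  #3: 8@98
ASKS (lowest first):
  #1: 10@102
  #5: 7@103
  #4: 8@104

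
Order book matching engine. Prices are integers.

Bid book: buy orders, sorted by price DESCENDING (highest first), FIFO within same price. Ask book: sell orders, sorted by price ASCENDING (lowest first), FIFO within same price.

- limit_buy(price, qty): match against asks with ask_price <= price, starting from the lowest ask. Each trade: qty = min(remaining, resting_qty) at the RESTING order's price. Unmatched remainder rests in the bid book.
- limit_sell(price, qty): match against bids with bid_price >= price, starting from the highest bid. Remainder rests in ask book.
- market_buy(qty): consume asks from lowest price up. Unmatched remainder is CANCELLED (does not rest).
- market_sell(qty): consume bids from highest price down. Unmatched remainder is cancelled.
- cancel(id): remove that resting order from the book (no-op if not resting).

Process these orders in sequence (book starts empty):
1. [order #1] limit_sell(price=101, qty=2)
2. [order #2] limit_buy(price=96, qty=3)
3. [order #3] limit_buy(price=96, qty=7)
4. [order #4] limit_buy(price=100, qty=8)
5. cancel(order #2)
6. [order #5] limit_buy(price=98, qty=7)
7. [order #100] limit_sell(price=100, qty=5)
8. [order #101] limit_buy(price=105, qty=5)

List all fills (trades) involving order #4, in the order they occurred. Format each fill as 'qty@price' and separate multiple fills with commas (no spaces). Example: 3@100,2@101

After op 1 [order #1] limit_sell(price=101, qty=2): fills=none; bids=[-] asks=[#1:2@101]
After op 2 [order #2] limit_buy(price=96, qty=3): fills=none; bids=[#2:3@96] asks=[#1:2@101]
After op 3 [order #3] limit_buy(price=96, qty=7): fills=none; bids=[#2:3@96 #3:7@96] asks=[#1:2@101]
After op 4 [order #4] limit_buy(price=100, qty=8): fills=none; bids=[#4:8@100 #2:3@96 #3:7@96] asks=[#1:2@101]
After op 5 cancel(order #2): fills=none; bids=[#4:8@100 #3:7@96] asks=[#1:2@101]
After op 6 [order #5] limit_buy(price=98, qty=7): fills=none; bids=[#4:8@100 #5:7@98 #3:7@96] asks=[#1:2@101]
After op 7 [order #100] limit_sell(price=100, qty=5): fills=#4x#100:5@100; bids=[#4:3@100 #5:7@98 #3:7@96] asks=[#1:2@101]
After op 8 [order #101] limit_buy(price=105, qty=5): fills=#101x#1:2@101; bids=[#101:3@105 #4:3@100 #5:7@98 #3:7@96] asks=[-]

Answer: 5@100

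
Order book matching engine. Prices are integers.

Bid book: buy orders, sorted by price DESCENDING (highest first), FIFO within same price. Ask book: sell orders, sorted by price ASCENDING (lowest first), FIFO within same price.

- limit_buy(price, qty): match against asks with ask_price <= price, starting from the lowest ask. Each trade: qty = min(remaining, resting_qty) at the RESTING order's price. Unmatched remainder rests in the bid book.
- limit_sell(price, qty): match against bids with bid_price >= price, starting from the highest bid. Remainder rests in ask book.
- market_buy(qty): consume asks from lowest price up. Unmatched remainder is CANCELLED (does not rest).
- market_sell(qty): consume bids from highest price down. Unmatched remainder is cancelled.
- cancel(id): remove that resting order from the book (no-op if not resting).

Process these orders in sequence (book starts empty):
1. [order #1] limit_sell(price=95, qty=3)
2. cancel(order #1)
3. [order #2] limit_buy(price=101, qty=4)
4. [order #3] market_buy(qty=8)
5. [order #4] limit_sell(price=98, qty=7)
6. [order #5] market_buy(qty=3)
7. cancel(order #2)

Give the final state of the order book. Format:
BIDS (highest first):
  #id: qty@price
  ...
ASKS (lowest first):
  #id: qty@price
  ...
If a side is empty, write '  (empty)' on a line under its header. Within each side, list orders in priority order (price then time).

After op 1 [order #1] limit_sell(price=95, qty=3): fills=none; bids=[-] asks=[#1:3@95]
After op 2 cancel(order #1): fills=none; bids=[-] asks=[-]
After op 3 [order #2] limit_buy(price=101, qty=4): fills=none; bids=[#2:4@101] asks=[-]
After op 4 [order #3] market_buy(qty=8): fills=none; bids=[#2:4@101] asks=[-]
After op 5 [order #4] limit_sell(price=98, qty=7): fills=#2x#4:4@101; bids=[-] asks=[#4:3@98]
After op 6 [order #5] market_buy(qty=3): fills=#5x#4:3@98; bids=[-] asks=[-]
After op 7 cancel(order #2): fills=none; bids=[-] asks=[-]

Answer: BIDS (highest first):
  (empty)
ASKS (lowest first):
  (empty)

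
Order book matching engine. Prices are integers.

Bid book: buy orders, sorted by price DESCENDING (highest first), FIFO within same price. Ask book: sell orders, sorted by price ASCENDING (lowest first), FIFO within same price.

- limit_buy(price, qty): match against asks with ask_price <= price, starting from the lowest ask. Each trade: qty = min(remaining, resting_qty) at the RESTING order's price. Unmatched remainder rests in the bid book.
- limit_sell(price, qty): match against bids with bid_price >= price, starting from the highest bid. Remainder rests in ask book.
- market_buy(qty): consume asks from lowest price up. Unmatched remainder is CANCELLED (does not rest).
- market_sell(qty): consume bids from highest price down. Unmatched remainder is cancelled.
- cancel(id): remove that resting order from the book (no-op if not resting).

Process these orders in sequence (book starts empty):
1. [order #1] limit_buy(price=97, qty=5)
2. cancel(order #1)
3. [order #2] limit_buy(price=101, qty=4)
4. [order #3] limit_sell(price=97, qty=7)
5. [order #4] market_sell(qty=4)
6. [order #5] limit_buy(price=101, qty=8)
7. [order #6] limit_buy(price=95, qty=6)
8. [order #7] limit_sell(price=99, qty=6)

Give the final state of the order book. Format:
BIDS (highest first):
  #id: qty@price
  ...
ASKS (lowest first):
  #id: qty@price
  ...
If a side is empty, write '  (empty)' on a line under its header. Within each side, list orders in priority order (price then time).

After op 1 [order #1] limit_buy(price=97, qty=5): fills=none; bids=[#1:5@97] asks=[-]
After op 2 cancel(order #1): fills=none; bids=[-] asks=[-]
After op 3 [order #2] limit_buy(price=101, qty=4): fills=none; bids=[#2:4@101] asks=[-]
After op 4 [order #3] limit_sell(price=97, qty=7): fills=#2x#3:4@101; bids=[-] asks=[#3:3@97]
After op 5 [order #4] market_sell(qty=4): fills=none; bids=[-] asks=[#3:3@97]
After op 6 [order #5] limit_buy(price=101, qty=8): fills=#5x#3:3@97; bids=[#5:5@101] asks=[-]
After op 7 [order #6] limit_buy(price=95, qty=6): fills=none; bids=[#5:5@101 #6:6@95] asks=[-]
After op 8 [order #7] limit_sell(price=99, qty=6): fills=#5x#7:5@101; bids=[#6:6@95] asks=[#7:1@99]

Answer: BIDS (highest first):
  #6: 6@95
ASKS (lowest first):
  #7: 1@99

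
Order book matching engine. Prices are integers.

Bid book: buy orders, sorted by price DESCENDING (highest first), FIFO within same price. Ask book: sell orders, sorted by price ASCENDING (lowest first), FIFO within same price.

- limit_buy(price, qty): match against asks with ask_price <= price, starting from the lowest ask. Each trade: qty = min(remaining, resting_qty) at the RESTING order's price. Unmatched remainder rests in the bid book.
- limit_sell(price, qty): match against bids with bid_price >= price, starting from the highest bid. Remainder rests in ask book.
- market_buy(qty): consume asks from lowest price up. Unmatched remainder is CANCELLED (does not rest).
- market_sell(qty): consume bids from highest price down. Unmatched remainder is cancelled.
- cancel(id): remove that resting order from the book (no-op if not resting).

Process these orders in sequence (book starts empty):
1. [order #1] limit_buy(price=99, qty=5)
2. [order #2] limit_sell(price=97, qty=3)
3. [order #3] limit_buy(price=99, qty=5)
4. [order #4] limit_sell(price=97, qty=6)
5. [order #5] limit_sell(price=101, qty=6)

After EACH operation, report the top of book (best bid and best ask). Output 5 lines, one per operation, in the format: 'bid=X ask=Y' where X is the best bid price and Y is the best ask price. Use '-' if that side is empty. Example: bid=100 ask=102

After op 1 [order #1] limit_buy(price=99, qty=5): fills=none; bids=[#1:5@99] asks=[-]
After op 2 [order #2] limit_sell(price=97, qty=3): fills=#1x#2:3@99; bids=[#1:2@99] asks=[-]
After op 3 [order #3] limit_buy(price=99, qty=5): fills=none; bids=[#1:2@99 #3:5@99] asks=[-]
After op 4 [order #4] limit_sell(price=97, qty=6): fills=#1x#4:2@99 #3x#4:4@99; bids=[#3:1@99] asks=[-]
After op 5 [order #5] limit_sell(price=101, qty=6): fills=none; bids=[#3:1@99] asks=[#5:6@101]

Answer: bid=99 ask=-
bid=99 ask=-
bid=99 ask=-
bid=99 ask=-
bid=99 ask=101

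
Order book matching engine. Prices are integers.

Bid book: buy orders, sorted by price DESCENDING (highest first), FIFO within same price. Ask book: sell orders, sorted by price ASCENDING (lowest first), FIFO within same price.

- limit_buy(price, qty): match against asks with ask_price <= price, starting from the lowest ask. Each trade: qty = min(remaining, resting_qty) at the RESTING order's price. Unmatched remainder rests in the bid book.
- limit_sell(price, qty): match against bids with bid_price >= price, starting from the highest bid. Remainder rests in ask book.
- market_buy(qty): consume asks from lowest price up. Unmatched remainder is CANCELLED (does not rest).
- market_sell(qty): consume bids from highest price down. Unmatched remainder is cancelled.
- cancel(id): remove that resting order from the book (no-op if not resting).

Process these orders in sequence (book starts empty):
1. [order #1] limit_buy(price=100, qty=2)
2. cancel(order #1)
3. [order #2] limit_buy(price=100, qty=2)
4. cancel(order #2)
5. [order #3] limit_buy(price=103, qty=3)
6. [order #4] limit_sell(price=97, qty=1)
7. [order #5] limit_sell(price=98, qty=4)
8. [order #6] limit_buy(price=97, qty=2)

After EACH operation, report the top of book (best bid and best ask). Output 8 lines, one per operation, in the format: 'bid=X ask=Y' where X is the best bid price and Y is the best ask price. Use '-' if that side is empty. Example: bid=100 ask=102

After op 1 [order #1] limit_buy(price=100, qty=2): fills=none; bids=[#1:2@100] asks=[-]
After op 2 cancel(order #1): fills=none; bids=[-] asks=[-]
After op 3 [order #2] limit_buy(price=100, qty=2): fills=none; bids=[#2:2@100] asks=[-]
After op 4 cancel(order #2): fills=none; bids=[-] asks=[-]
After op 5 [order #3] limit_buy(price=103, qty=3): fills=none; bids=[#3:3@103] asks=[-]
After op 6 [order #4] limit_sell(price=97, qty=1): fills=#3x#4:1@103; bids=[#3:2@103] asks=[-]
After op 7 [order #5] limit_sell(price=98, qty=4): fills=#3x#5:2@103; bids=[-] asks=[#5:2@98]
After op 8 [order #6] limit_buy(price=97, qty=2): fills=none; bids=[#6:2@97] asks=[#5:2@98]

Answer: bid=100 ask=-
bid=- ask=-
bid=100 ask=-
bid=- ask=-
bid=103 ask=-
bid=103 ask=-
bid=- ask=98
bid=97 ask=98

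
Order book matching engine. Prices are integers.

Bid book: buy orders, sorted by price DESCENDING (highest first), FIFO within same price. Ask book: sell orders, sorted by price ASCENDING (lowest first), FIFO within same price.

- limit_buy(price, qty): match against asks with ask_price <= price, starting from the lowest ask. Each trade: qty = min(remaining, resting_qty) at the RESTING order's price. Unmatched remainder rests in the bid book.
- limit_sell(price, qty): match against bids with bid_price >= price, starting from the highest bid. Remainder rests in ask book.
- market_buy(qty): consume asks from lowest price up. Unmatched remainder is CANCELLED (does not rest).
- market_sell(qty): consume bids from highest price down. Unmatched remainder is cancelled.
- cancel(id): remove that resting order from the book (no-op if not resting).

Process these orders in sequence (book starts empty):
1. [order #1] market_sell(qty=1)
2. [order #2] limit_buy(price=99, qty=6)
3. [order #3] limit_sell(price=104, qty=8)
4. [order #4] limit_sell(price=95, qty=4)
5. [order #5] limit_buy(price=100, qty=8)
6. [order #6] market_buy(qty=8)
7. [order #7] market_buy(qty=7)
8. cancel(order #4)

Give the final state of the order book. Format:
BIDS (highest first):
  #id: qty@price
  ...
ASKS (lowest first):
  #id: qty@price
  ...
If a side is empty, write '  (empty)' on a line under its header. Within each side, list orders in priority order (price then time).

Answer: BIDS (highest first):
  #5: 8@100
  #2: 2@99
ASKS (lowest first):
  (empty)

Derivation:
After op 1 [order #1] market_sell(qty=1): fills=none; bids=[-] asks=[-]
After op 2 [order #2] limit_buy(price=99, qty=6): fills=none; bids=[#2:6@99] asks=[-]
After op 3 [order #3] limit_sell(price=104, qty=8): fills=none; bids=[#2:6@99] asks=[#3:8@104]
After op 4 [order #4] limit_sell(price=95, qty=4): fills=#2x#4:4@99; bids=[#2:2@99] asks=[#3:8@104]
After op 5 [order #5] limit_buy(price=100, qty=8): fills=none; bids=[#5:8@100 #2:2@99] asks=[#3:8@104]
After op 6 [order #6] market_buy(qty=8): fills=#6x#3:8@104; bids=[#5:8@100 #2:2@99] asks=[-]
After op 7 [order #7] market_buy(qty=7): fills=none; bids=[#5:8@100 #2:2@99] asks=[-]
After op 8 cancel(order #4): fills=none; bids=[#5:8@100 #2:2@99] asks=[-]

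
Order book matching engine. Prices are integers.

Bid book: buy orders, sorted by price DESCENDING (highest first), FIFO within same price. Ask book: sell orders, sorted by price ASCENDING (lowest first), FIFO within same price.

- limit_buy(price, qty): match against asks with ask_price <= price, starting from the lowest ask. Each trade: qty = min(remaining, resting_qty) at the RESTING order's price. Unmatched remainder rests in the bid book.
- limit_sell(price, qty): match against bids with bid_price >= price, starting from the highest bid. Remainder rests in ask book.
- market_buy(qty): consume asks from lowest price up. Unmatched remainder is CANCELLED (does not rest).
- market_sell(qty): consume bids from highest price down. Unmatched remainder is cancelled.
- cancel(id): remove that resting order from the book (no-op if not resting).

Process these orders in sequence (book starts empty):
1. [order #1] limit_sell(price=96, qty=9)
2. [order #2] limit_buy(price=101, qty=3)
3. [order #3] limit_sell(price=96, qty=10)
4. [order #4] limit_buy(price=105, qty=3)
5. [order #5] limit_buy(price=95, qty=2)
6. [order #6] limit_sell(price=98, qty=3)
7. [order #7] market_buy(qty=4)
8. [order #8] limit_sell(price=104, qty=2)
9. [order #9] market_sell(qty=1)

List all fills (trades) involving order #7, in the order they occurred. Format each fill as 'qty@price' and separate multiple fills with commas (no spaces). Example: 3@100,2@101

After op 1 [order #1] limit_sell(price=96, qty=9): fills=none; bids=[-] asks=[#1:9@96]
After op 2 [order #2] limit_buy(price=101, qty=3): fills=#2x#1:3@96; bids=[-] asks=[#1:6@96]
After op 3 [order #3] limit_sell(price=96, qty=10): fills=none; bids=[-] asks=[#1:6@96 #3:10@96]
After op 4 [order #4] limit_buy(price=105, qty=3): fills=#4x#1:3@96; bids=[-] asks=[#1:3@96 #3:10@96]
After op 5 [order #5] limit_buy(price=95, qty=2): fills=none; bids=[#5:2@95] asks=[#1:3@96 #3:10@96]
After op 6 [order #6] limit_sell(price=98, qty=3): fills=none; bids=[#5:2@95] asks=[#1:3@96 #3:10@96 #6:3@98]
After op 7 [order #7] market_buy(qty=4): fills=#7x#1:3@96 #7x#3:1@96; bids=[#5:2@95] asks=[#3:9@96 #6:3@98]
After op 8 [order #8] limit_sell(price=104, qty=2): fills=none; bids=[#5:2@95] asks=[#3:9@96 #6:3@98 #8:2@104]
After op 9 [order #9] market_sell(qty=1): fills=#5x#9:1@95; bids=[#5:1@95] asks=[#3:9@96 #6:3@98 #8:2@104]

Answer: 3@96,1@96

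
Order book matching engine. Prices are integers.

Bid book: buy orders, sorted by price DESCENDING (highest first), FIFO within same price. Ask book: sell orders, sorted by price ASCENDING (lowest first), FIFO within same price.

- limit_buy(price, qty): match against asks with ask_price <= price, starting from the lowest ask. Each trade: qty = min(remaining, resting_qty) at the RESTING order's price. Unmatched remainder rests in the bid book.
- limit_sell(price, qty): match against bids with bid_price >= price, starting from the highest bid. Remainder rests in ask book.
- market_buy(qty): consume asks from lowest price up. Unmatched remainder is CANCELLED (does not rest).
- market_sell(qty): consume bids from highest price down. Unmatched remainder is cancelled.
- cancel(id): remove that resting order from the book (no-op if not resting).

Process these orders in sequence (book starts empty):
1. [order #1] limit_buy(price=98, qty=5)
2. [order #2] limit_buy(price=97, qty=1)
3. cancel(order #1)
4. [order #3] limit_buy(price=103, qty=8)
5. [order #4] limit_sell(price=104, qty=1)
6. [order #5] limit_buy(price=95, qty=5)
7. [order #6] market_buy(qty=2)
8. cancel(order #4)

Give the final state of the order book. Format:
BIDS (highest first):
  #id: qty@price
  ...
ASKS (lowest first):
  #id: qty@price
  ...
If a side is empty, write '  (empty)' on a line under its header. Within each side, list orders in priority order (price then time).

After op 1 [order #1] limit_buy(price=98, qty=5): fills=none; bids=[#1:5@98] asks=[-]
After op 2 [order #2] limit_buy(price=97, qty=1): fills=none; bids=[#1:5@98 #2:1@97] asks=[-]
After op 3 cancel(order #1): fills=none; bids=[#2:1@97] asks=[-]
After op 4 [order #3] limit_buy(price=103, qty=8): fills=none; bids=[#3:8@103 #2:1@97] asks=[-]
After op 5 [order #4] limit_sell(price=104, qty=1): fills=none; bids=[#3:8@103 #2:1@97] asks=[#4:1@104]
After op 6 [order #5] limit_buy(price=95, qty=5): fills=none; bids=[#3:8@103 #2:1@97 #5:5@95] asks=[#4:1@104]
After op 7 [order #6] market_buy(qty=2): fills=#6x#4:1@104; bids=[#3:8@103 #2:1@97 #5:5@95] asks=[-]
After op 8 cancel(order #4): fills=none; bids=[#3:8@103 #2:1@97 #5:5@95] asks=[-]

Answer: BIDS (highest first):
  #3: 8@103
  #2: 1@97
  #5: 5@95
ASKS (lowest first):
  (empty)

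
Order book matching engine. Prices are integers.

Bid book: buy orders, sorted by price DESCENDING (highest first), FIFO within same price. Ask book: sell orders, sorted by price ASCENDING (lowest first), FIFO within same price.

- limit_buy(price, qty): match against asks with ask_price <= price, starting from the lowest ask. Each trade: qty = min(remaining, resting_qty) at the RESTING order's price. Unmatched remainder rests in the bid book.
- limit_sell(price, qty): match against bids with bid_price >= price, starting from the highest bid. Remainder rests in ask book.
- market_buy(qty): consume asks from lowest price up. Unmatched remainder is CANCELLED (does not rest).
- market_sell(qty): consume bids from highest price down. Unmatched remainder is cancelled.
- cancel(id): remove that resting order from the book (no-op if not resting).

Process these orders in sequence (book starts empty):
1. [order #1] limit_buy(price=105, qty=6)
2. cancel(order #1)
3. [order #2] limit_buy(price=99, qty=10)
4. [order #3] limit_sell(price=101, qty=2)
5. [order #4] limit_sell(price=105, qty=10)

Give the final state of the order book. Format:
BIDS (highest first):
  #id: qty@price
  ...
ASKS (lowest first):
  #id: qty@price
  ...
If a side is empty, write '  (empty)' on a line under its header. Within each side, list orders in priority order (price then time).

After op 1 [order #1] limit_buy(price=105, qty=6): fills=none; bids=[#1:6@105] asks=[-]
After op 2 cancel(order #1): fills=none; bids=[-] asks=[-]
After op 3 [order #2] limit_buy(price=99, qty=10): fills=none; bids=[#2:10@99] asks=[-]
After op 4 [order #3] limit_sell(price=101, qty=2): fills=none; bids=[#2:10@99] asks=[#3:2@101]
After op 5 [order #4] limit_sell(price=105, qty=10): fills=none; bids=[#2:10@99] asks=[#3:2@101 #4:10@105]

Answer: BIDS (highest first):
  #2: 10@99
ASKS (lowest first):
  #3: 2@101
  #4: 10@105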